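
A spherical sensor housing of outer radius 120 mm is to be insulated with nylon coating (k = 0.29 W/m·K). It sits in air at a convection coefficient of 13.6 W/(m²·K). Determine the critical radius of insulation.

For a sphere r_cr = 2k/h = 2×0.29/13.6
r_cr = 42.6 mm; since the bare radius (120 mm) is above r_cr, any added insulation will reduce heat loss.

r_cr ≈ 42.6 mm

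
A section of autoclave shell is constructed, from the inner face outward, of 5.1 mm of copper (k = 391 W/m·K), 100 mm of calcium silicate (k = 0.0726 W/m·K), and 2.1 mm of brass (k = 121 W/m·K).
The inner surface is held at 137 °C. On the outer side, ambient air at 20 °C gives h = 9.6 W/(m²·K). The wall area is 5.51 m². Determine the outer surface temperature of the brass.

Model the wall as resistances in series:
R_copper = L/(kA) = 0.0051/(391×5.51) = 2.367×10^-6 K/W
R_calcium silicate = L/(kA) = 0.1/(0.0726×5.51) = 0.25 K/W
R_brass = L/(kA) = 0.0021/(121×5.51) = 3.15×10^-6 K/W
R_outer film = 1/(h_o·A) = 1/(9.6×5.51) = 0.01891 K/W
R_total = 0.2689 K/W;  Q = ΔT/R_total = 117/0.2689 = 435.1 W
T_interface = T_inner − Q·ΣR(inner→interface) = 137 − 435×0.25

T ≈ 28.2 °C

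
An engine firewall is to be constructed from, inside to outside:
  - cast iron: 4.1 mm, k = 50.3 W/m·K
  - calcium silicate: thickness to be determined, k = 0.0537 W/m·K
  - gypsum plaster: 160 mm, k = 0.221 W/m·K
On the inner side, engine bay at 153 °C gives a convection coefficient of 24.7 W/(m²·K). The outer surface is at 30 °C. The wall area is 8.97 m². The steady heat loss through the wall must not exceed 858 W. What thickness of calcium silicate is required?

Treating each layer as a thermal resistance in series:
R_inner film = 1/(h_i·A) = 1/(24.7×8.97) = 0.004513 K/W
R_cast iron = L/(kA) = 0.0041/(50.3×8.97) = 9.087×10^-6 K/W
R_gypsum plaster = L/(kA) = 0.16/(0.221×8.97) = 0.08071 K/W
Sum of the known resistances R_other = 0.08523 K/W
Required total resistance R_tot = ΔT/Q_allow = 123/858 = 0.1434 K/W
R_calcium silicate = R_tot − R_other = 0.05812 K/W
L = R·k·A = 0.05812×0.0537×8.97

L ≈ 28 mm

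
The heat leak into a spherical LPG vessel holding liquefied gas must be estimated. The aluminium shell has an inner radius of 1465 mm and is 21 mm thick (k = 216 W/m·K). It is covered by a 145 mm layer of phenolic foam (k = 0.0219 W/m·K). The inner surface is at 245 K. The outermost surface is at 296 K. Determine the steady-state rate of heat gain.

Spherical conduction: R = (1/r_in − 1/r_out)/(4πk) per layer; series-sum.
R_aluminium shell = (1/1.465 − 1/1.486)/(4π×216) = 3.554×10^-6 K/W
R_phenolic foam = (1/1.486 − 1/1.631)/(4π×0.0219) = 0.2174 K/W
R_total = 0.2174 K/W
Q = ΔT/R_total = 51/0.2174

Q ≈ 235 W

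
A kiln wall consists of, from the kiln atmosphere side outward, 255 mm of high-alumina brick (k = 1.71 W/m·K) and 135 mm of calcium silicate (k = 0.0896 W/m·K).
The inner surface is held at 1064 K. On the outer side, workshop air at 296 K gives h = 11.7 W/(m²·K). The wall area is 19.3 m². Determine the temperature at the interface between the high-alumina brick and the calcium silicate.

Treating each layer as a thermal resistance in series:
R_high-alumina brick = L/(kA) = 0.255/(1.71×19.3) = 0.007727 K/W
R_calcium silicate = L/(kA) = 0.135/(0.0896×19.3) = 0.07807 K/W
R_outer film = 1/(h_o·A) = 1/(11.7×19.3) = 0.004429 K/W
R_total = 0.09022 K/W;  Q = ΔT/R_total = 768/0.09022 = 8512 W
T_interface = T_inner − Q·ΣR(inner→interface) = 1064 − 8510×0.007727

T ≈ 998 K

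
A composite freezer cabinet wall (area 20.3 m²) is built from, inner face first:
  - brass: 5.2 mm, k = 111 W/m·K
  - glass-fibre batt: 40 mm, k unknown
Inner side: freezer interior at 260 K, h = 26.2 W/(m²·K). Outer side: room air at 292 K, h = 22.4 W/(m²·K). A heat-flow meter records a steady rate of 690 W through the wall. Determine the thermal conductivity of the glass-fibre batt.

Using the resistance-network approach (series):
R_inner film = 1/(h_i·A) = 1/(26.2×20.3) = 0.00188 K/W
R_brass = L/(kA) = 0.0052/(111×20.3) = 2.308×10^-6 K/W
R_outer film = 1/(h_o·A) = 1/(22.4×20.3) = 0.002199 K/W
Sum of known resistances R_other = 0.004082 K/W
Total R = ΔT/Q = 32/690 = 0.04638 K/W
R_glass-fibre batt = R_total − R_other = 0.0423 K/W
k = L/(R·A) = 0.04/(0.0423×20.3)

k ≈ 0.0466 W/(m·K)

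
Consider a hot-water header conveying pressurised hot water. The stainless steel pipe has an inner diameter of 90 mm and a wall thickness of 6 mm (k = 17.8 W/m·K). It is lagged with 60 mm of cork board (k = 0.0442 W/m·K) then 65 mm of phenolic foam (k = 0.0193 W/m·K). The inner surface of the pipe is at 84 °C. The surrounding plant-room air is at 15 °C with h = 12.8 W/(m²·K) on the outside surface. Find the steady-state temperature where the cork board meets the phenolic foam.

T ≈ 55 °C

Radial resistances (cylindrical: R_cond = ln(r_o/r_i)/(2πkL), R_conv = 1/(h·2πrL)):
R_stainless steel pipe wall = ln(51/45)/(2π×17.8×1) = 0.001119 K/W
R_cork board = ln(111/51)/(2π×0.0442×1) = 2.8 K/W
R_phenolic foam = ln(176/111)/(2π×0.0193×1) = 3.801 K/W
R_outer film = 1/(h_o·2πr_oL) = 1/(12.8×2π×0.176×1) = 0.07065 K/W
R_total = 6.673 K/W
Q = ΔT/R_total = 69/6.673
Q = 10.3 W/m
T_interface = T_inner − Q·ΣR(inner→interface) = 84 − 10.3×2.801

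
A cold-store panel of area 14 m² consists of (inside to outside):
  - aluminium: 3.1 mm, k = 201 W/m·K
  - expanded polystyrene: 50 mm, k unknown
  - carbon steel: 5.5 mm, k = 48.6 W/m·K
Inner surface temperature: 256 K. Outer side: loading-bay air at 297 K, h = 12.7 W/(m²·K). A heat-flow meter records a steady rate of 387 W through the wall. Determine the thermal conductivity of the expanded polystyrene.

Thermal resistances in series:
R_aluminium = L/(kA) = 0.0031/(201×14) = 1.102×10^-6 K/W
R_carbon steel = L/(kA) = 0.0055/(48.6×14) = 8.083×10^-6 K/W
R_outer film = 1/(h_o·A) = 1/(12.7×14) = 0.005624 K/W
Sum of known resistances R_other = 0.005633 K/W
Total R = ΔT/Q = 41/387 = 0.1059 K/W
R_expanded polystyrene = R_total − R_other = 0.1003 K/W
k = L/(R·A) = 0.05/(0.1003×14)

k ≈ 0.0356 W/(m·K)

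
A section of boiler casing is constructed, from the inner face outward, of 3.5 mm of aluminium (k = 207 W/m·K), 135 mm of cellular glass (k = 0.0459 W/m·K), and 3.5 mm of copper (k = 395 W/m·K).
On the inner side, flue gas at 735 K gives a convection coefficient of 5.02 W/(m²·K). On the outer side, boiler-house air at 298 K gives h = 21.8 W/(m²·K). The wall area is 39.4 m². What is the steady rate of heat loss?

Using the resistance-network approach (series):
R_inner film = 1/(h_i·A) = 1/(5.02×39.4) = 0.005056 K/W
R_aluminium = L/(kA) = 0.0035/(207×39.4) = 4.291×10^-7 K/W
R_cellular glass = L/(kA) = 0.135/(0.0459×39.4) = 0.07465 K/W
R_copper = L/(kA) = 0.0035/(395×39.4) = 2.249×10^-7 K/W
R_outer film = 1/(h_o·A) = 1/(21.8×39.4) = 0.001164 K/W
R_total = 0.08087 K/W
Q = ΔT / R_total = 437 / 0.08087

Q ≈ 5400 W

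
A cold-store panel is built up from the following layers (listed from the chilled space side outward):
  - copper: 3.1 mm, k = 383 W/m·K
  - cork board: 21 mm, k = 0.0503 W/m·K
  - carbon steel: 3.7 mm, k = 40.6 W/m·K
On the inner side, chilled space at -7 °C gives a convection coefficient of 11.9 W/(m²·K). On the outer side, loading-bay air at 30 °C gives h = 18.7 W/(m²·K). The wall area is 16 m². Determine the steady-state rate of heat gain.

Thermal resistances in series:
R_inner film = 1/(h_i·A) = 1/(11.9×16) = 0.005252 K/W
R_copper = L/(kA) = 0.0031/(383×16) = 5.059×10^-7 K/W
R_cork board = L/(kA) = 0.021/(0.0503×16) = 0.02609 K/W
R_carbon steel = L/(kA) = 0.0037/(40.6×16) = 5.696×10^-6 K/W
R_outer film = 1/(h_o·A) = 1/(18.7×16) = 0.003342 K/W
R_total = 0.03469 K/W
Q = ΔT / R_total = 37 / 0.03469

Q ≈ 1070 W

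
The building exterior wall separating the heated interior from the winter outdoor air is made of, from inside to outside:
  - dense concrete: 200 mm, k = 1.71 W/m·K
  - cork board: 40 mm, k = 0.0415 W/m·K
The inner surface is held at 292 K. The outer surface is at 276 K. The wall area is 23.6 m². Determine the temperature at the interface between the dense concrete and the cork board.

Thermal resistances in series:
R_dense concrete = L/(kA) = 0.2/(1.71×23.6) = 0.004956 K/W
R_cork board = L/(kA) = 0.04/(0.0415×23.6) = 0.04084 K/W
R_total = 0.0458 K/W;  Q = ΔT/R_total = 16/0.0458 = 349.4 W
T_interface = T_inner − Q·ΣR(inner→interface) = 292 − 349×0.004956

T ≈ 290 K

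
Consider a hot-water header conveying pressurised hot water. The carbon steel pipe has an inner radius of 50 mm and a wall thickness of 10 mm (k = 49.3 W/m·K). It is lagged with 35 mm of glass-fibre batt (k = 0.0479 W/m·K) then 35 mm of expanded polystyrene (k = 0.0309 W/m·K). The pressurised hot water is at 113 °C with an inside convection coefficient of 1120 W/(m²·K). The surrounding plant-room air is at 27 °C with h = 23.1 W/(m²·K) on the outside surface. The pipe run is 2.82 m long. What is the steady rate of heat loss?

Q ≈ 75.8 W

Radial resistances (cylindrical: R_cond = ln(r_o/r_i)/(2πkL), R_conv = 1/(h·2πrL)):
R_inner film = 1/(h_i·2πr₁L) = 1/(1120×2π×0.05×2.82) = 0.001008 K/W
R_carbon steel pipe wall = ln(60/50)/(2π×49.3×2.82) = 2.087×10^-4 K/W
R_glass-fibre batt = ln(95/60)/(2π×0.0479×2.82) = 0.5414 K/W
R_expanded polystyrene = ln(130/95)/(2π×0.0309×2.82) = 0.5729 K/W
R_outer film = 1/(h_o·2πr_oL) = 1/(23.1×2π×0.13×2.82) = 0.01879 K/W
R_total = 1.134 K/W
Q = ΔT/R_total = 86/1.134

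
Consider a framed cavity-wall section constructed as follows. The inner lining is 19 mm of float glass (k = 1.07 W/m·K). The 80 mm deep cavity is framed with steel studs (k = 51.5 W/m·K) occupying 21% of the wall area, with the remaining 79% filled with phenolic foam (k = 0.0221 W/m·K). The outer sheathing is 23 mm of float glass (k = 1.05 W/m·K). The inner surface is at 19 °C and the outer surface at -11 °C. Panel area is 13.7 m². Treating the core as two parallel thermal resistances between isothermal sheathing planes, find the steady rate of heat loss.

Sheathing layers in series; stud and cavity paths in parallel between them.
R_inner = 0.019/(1.07×13.7) = 0.001296 K/W
R_stud  = 0.08/(51.5×0.21×13.7) = 5.399×10^-4 K/W
R_cav   = 0.08/(0.0221×0.79×13.7) = 0.3345 K/W
1/R_core = 1/R_stud + 1/R_cav → R_core = 5.391×10^-4 K/W
R_outer = 0.023/(1.05×13.7) = 0.001599 K/W
R_total = 0.003434 K/W
Q = ΔT/R_total = 30/0.003434

Q ≈ 8740 W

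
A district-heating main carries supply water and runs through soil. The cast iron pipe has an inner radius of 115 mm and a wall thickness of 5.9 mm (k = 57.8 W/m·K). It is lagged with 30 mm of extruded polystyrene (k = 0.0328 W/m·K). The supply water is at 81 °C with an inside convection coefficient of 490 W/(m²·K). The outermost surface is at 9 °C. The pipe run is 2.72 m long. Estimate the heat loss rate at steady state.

Radial resistances (cylindrical: R_cond = ln(r_o/r_i)/(2πkL), R_conv = 1/(h·2πrL)):
R_inner film = 1/(h_i·2πr₁L) = 1/(490×2π×0.115×2.72) = 0.001038 K/W
R_cast iron pipe wall = ln(120.9/115)/(2π×57.8×2.72) = 5.065×10^-5 K/W
R_extruded polystyrene = ln(150.9/120.9)/(2π×0.0328×2.72) = 0.3954 K/W
R_total = 0.3965 K/W
Q = ΔT/R_total = 72/0.3965

Q ≈ 182 W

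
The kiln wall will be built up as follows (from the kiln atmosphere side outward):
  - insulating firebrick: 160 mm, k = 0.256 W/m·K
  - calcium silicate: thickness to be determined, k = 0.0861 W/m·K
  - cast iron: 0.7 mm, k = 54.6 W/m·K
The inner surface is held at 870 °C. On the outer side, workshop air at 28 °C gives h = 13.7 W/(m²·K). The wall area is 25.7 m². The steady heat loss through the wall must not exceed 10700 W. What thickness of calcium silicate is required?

L ≈ 114 mm

Series thermal resistances:
R_insulating firebrick = L/(kA) = 0.16/(0.256×25.7) = 0.02432 K/W
R_cast iron = L/(kA) = 0.0007/(54.6×25.7) = 4.989×10^-7 K/W
R_outer film = 1/(h_o·A) = 1/(13.7×25.7) = 0.00284 K/W
Sum of the known resistances R_other = 0.02716 K/W
Required total resistance R_tot = ΔT/Q_allow = 842/10700 = 0.07869 K/W
R_calcium silicate = R_tot − R_other = 0.05153 K/W
L = R·k·A = 0.05153×0.0861×25.7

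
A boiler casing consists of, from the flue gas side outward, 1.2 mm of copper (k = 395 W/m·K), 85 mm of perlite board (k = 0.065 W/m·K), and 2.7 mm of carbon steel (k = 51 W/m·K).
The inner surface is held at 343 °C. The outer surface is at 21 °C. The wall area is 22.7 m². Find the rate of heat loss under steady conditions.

Series thermal resistances:
R_copper = L/(kA) = 0.0012/(395×22.7) = 1.338×10^-7 K/W
R_perlite board = L/(kA) = 0.085/(0.065×22.7) = 0.05761 K/W
R_carbon steel = L/(kA) = 0.0027/(51×22.7) = 2.332×10^-6 K/W
R_total = 0.05761 K/W
Q = ΔT / R_total = 322 / 0.05761

Q ≈ 5590 W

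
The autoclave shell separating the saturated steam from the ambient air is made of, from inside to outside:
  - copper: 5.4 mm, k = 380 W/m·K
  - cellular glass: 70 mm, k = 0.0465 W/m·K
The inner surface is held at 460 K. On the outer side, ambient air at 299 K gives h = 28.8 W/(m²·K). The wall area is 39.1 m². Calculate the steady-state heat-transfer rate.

Series thermal resistances:
R_copper = L/(kA) = 0.0054/(380×39.1) = 3.634×10^-7 K/W
R_cellular glass = L/(kA) = 0.07/(0.0465×39.1) = 0.0385 K/W
R_outer film = 1/(h_o·A) = 1/(28.8×39.1) = 8.88×10^-4 K/W
R_total = 0.03939 K/W
Q = ΔT / R_total = 161 / 0.03939

Q ≈ 4090 W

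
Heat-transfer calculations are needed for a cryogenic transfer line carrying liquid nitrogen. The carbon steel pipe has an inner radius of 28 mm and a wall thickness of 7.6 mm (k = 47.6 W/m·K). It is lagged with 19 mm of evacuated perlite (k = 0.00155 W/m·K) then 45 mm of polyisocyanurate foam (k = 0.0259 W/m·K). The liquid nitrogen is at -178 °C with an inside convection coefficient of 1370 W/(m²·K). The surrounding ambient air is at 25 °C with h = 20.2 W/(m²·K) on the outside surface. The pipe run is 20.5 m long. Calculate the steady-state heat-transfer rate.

Treating each annulus and film as a series resistance:
R_inner film = 1/(h_i·2πr₁L) = 1/(1370×2π×0.028×20.5) = 2.024×10^-4 K/W
R_carbon steel pipe wall = ln(35.6/28)/(2π×47.6×20.5) = 3.917×10^-5 K/W
R_evacuated perlite = ln(54.6/35.6)/(2π×0.00155×20.5) = 2.142 K/W
R_polyisocyanurate foam = ln(99.6/54.6)/(2π×0.0259×20.5) = 0.1802 K/W
R_outer film = 1/(h_o·2πr_oL) = 1/(20.2×2π×0.0996×20.5) = 0.003859 K/W
R_total = 2.327 K/W
Q = ΔT/R_total = 203/2.327

Q ≈ 87.3 W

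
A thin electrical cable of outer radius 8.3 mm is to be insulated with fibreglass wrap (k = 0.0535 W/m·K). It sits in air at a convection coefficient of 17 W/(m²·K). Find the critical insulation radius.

For a cylinder r_cr = k/h = 0.0535/17
r_cr = 3.15 mm; since the bare radius (8.3 mm) is above r_cr, any added insulation will reduce heat loss.

r_cr ≈ 3.15 mm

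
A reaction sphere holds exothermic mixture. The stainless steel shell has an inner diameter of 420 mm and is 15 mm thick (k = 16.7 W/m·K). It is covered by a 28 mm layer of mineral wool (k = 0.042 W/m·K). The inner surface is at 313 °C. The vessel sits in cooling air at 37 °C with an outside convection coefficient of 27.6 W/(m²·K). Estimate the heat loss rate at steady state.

Each spherical layer contributes R = (1/r_i − 1/r_o)/(4πk):
R_stainless steel shell = (1/0.21 − 1/0.225)/(4π×16.7) = 0.001513 K/W
R_mineral wool = (1/0.225 − 1/0.253)/(4π×0.042) = 0.932 K/W
R_outer film = 1/(h·4πr_o²) = 1/(27.6×4π×0.253²) = 0.04504 K/W
R_total = 0.9785 K/W
Q = ΔT/R_total = 276/0.9785

Q ≈ 282 W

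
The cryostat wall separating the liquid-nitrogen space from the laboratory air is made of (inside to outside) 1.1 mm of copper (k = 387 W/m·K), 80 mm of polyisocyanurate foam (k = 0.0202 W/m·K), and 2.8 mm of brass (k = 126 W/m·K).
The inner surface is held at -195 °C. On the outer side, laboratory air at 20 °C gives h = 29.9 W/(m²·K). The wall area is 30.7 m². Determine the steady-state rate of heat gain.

Series thermal resistances:
R_copper = L/(kA) = 0.0011/(387×30.7) = 9.259×10^-8 K/W
R_polyisocyanurate foam = L/(kA) = 0.08/(0.0202×30.7) = 0.129 K/W
R_brass = L/(kA) = 0.0028/(126×30.7) = 7.239×10^-7 K/W
R_outer film = 1/(h_o·A) = 1/(29.9×30.7) = 0.001089 K/W
R_total = 0.1301 K/W
Q = ΔT / R_total = 215 / 0.1301

Q ≈ 1650 W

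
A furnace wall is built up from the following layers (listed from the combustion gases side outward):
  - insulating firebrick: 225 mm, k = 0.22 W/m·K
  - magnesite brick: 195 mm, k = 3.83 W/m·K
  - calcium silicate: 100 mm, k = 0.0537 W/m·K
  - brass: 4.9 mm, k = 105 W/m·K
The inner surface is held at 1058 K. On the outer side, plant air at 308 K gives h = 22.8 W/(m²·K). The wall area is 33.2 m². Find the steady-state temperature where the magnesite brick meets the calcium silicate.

T ≈ 788 K

Thermal resistances in series:
R_insulating firebrick = L/(kA) = 0.225/(0.22×33.2) = 0.03081 K/W
R_magnesite brick = L/(kA) = 0.195/(3.83×33.2) = 0.001534 K/W
R_calcium silicate = L/(kA) = 0.1/(0.0537×33.2) = 0.05609 K/W
R_brass = L/(kA) = 0.0049/(105×33.2) = 1.406×10^-6 K/W
R_outer film = 1/(h_o·A) = 1/(22.8×33.2) = 0.001321 K/W
R_total = 0.08975 K/W;  Q = ΔT/R_total = 750/0.08975 = 8356 W
T_interface = T_inner − Q·ΣR(inner→interface) = 1058 − 8360×0.03234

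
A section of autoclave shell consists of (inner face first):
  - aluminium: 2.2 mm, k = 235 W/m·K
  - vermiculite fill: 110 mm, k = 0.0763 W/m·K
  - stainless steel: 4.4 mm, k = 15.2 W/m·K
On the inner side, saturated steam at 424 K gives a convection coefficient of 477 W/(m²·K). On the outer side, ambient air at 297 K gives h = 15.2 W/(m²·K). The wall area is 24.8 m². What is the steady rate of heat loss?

Treating each layer as a thermal resistance in series:
R_inner film = 1/(h_i·A) = 1/(477×24.8) = 8.453×10^-5 K/W
R_aluminium = L/(kA) = 0.0022/(235×24.8) = 3.775×10^-7 K/W
R_vermiculite fill = L/(kA) = 0.11/(0.0763×24.8) = 0.05813 K/W
R_stainless steel = L/(kA) = 0.0044/(15.2×24.8) = 1.167×10^-5 K/W
R_outer film = 1/(h_o·A) = 1/(15.2×24.8) = 0.002653 K/W
R_total = 0.06088 K/W
Q = ΔT / R_total = 127 / 0.06088

Q ≈ 2090 W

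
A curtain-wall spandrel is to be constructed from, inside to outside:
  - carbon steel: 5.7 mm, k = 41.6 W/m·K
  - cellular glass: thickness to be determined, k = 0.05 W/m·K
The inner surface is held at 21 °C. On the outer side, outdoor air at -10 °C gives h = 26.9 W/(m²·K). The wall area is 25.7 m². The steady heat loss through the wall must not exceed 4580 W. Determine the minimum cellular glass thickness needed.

Series thermal resistances:
R_carbon steel = L/(kA) = 0.0057/(41.6×25.7) = 5.331×10^-6 K/W
R_outer film = 1/(h_o·A) = 1/(26.9×25.7) = 0.001446 K/W
Sum of the known resistances R_other = 0.001452 K/W
Required total resistance R_tot = ΔT/Q_allow = 31/4580 = 0.006769 K/W
R_cellular glass = R_tot − R_other = 0.005317 K/W
L = R·k·A = 0.005317×0.05×25.7

L ≈ 6.83 mm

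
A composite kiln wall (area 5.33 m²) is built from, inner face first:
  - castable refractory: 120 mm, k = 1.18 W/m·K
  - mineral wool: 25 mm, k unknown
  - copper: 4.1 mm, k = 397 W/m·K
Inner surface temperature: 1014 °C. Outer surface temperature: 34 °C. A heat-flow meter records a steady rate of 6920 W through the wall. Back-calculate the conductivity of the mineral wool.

Using the resistance-network approach (series):
R_castable refractory = L/(kA) = 0.12/(1.18×5.33) = 0.01908 K/W
R_copper = L/(kA) = 0.0041/(397×5.33) = 1.938×10^-6 K/W
Sum of known resistances R_other = 0.01908 K/W
Total R = ΔT/Q = 980/6920 = 0.1416 K/W
R_mineral wool = R_total − R_other = 0.1225 K/W
k = L/(R·A) = 0.025/(0.1225×5.33)

k ≈ 0.0383 W/(m·K)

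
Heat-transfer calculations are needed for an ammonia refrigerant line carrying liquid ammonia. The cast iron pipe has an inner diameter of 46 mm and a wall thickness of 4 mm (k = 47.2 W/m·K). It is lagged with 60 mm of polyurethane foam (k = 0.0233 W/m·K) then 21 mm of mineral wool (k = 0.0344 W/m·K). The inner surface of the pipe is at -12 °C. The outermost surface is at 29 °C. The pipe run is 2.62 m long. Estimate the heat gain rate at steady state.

Q ≈ 11.9 W

For a radial system each layer contributes R = ln(r_out/r_in)/(2πkL); films add R = 1/(hA).
R_cast iron pipe wall = ln(27/23)/(2π×47.2×2.62) = 2.064×10^-4 K/W
R_polyurethane foam = ln(87/27)/(2π×0.0233×2.62) = 3.051 K/W
R_mineral wool = ln(108/87)/(2π×0.0344×2.62) = 0.3818 K/W
R_total = 3.433 K/W
Q = ΔT/R_total = 41/3.433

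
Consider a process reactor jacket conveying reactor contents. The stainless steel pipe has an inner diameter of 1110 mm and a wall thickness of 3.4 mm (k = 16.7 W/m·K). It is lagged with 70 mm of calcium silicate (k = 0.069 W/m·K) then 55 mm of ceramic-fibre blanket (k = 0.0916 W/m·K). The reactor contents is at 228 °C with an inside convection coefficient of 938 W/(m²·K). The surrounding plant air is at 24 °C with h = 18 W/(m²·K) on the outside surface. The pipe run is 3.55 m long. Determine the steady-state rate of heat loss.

Cylindrical conduction, so R = ln(r₂/r₁)/(2πkL) per layer, in series:
R_inner film = 1/(h_i·2πr₁L) = 1/(938×2π×0.555×3.55) = 8.612×10^-5 K/W
R_stainless steel pipe wall = ln(558.4/555)/(2π×16.7×3.55) = 1.64×10^-5 K/W
R_calcium silicate = ln(628.4/558.4)/(2π×0.069×3.55) = 0.07674 K/W
R_ceramic-fibre blanket = ln(683.4/628.4)/(2π×0.0916×3.55) = 0.04107 K/W
R_outer film = 1/(h_o·2πr_oL) = 1/(18×2π×0.6834×3.55) = 0.003645 K/W
R_total = 0.1215 K/W
Q = ΔT/R_total = 204/0.1215

Q ≈ 1680 W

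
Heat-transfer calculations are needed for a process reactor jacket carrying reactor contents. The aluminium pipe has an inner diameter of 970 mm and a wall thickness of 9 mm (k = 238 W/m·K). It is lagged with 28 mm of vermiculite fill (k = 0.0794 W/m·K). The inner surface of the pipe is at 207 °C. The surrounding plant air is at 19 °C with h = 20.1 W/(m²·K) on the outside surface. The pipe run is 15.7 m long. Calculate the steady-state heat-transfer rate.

Q ≈ 23500 W

Radial resistances (cylindrical: R_cond = ln(r_o/r_i)/(2πkL), R_conv = 1/(h·2πrL)):
R_aluminium pipe wall = ln(494/485)/(2π×238×15.7) = 7.832×10^-7 K/W
R_vermiculite fill = ln(522/494)/(2π×0.0794×15.7) = 0.007039 K/W
R_outer film = 1/(h_o·2πr_oL) = 1/(20.1×2π×0.522×15.7) = 9.662×10^-4 K/W
R_total = 0.008006 K/W
Q = ΔT/R_total = 188/0.008006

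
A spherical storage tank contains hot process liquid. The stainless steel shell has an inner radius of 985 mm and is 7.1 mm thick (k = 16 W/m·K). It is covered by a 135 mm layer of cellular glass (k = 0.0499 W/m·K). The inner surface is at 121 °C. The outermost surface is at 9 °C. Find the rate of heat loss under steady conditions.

Q ≈ 582 W

For a spherical shell R = (1/r₁ − 1/r₂)/(4πk); film R = 1/(h·4πr²). In series:
R_stainless steel shell = (1/0.985 − 1/0.9921)/(4π×16) = 3.614×10^-5 K/W
R_cellular glass = (1/0.9921 − 1/1.1271)/(4π×0.0499) = 0.1925 K/W
R_total = 0.1926 K/W
Q = ΔT/R_total = 112/0.1926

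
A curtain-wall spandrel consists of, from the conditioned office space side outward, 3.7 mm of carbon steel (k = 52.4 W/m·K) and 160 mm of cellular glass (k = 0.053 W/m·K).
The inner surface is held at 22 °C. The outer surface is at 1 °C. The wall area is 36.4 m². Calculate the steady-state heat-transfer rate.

Using the resistance-network approach (series):
R_carbon steel = L/(kA) = 0.0037/(52.4×36.4) = 1.94×10^-6 K/W
R_cellular glass = L/(kA) = 0.16/(0.053×36.4) = 0.08294 K/W
R_total = 0.08294 K/W
Q = ΔT / R_total = 21 / 0.08294

Q ≈ 253 W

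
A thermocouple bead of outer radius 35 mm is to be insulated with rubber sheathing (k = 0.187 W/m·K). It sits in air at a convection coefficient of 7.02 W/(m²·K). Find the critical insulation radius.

r_cr ≈ 53.3 mm

For a sphere r_cr = 2k/h = 2×0.187/7.02
r_cr = 53.3 mm; since the bare radius (35 mm) is below r_cr, adding a thin layer of insulation will *increase* heat loss.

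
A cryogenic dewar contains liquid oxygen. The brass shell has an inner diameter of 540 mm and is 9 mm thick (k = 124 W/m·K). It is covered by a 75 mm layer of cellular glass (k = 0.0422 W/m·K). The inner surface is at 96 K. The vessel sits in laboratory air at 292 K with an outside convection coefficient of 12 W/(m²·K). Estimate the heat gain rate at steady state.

Q ≈ 132 W

Spherical conduction: R = (1/r_in − 1/r_out)/(4πk) per layer; series-sum.
R_brass shell = (1/0.27 − 1/0.279)/(4π×124) = 7.667×10^-5 K/W
R_cellular glass = (1/0.279 − 1/0.354)/(4π×0.0422) = 1.432 K/W
R_outer film = 1/(h·4πr_o²) = 1/(12×4π×0.354²) = 0.05292 K/W
R_total = 1.485 K/W
Q = ΔT/R_total = 196/1.485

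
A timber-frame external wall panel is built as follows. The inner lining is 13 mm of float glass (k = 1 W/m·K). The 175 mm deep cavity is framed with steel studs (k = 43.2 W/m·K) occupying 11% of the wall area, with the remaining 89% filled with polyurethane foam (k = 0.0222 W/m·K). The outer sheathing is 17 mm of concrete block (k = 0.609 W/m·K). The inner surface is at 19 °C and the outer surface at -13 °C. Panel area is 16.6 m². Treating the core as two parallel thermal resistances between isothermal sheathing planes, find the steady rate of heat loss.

Sheathing layers in series; stud and cavity paths in parallel between them.
R_inner = 0.013/(1×16.6) = 7.831×10^-4 K/W
R_stud  = 0.175/(43.2×0.11×16.6) = 0.002218 K/W
R_cav   = 0.175/(0.0222×0.89×16.6) = 0.5336 K/W
1/R_core = 1/R_stud + 1/R_cav → R_core = 0.002209 K/W
R_outer = 0.017/(0.609×16.6) = 0.001682 K/W
R_total = 0.004674 K/W
Q = ΔT/R_total = 32/0.004674

Q ≈ 6850 W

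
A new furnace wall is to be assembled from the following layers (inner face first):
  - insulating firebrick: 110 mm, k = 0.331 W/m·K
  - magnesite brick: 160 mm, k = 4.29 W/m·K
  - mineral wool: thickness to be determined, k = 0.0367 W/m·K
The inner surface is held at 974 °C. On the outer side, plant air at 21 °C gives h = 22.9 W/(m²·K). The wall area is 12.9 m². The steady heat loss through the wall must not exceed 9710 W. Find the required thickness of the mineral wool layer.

L ≈ 31.3 mm

Model the wall as resistances in series:
R_insulating firebrick = L/(kA) = 0.11/(0.331×12.9) = 0.02576 K/W
R_magnesite brick = L/(kA) = 0.16/(4.29×12.9) = 0.002891 K/W
R_outer film = 1/(h_o·A) = 1/(22.9×12.9) = 0.003385 K/W
Sum of the known resistances R_other = 0.03204 K/W
Required total resistance R_tot = ΔT/Q_allow = 953/9710 = 0.09815 K/W
R_mineral wool = R_tot − R_other = 0.06611 K/W
L = R·k·A = 0.06611×0.0367×12.9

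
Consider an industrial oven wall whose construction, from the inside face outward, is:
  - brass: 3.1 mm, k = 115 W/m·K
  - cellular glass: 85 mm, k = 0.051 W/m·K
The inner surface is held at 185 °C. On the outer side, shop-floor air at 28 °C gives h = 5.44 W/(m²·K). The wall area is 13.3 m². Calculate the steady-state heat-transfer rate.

Q ≈ 1130 W

Thermal resistances in series:
R_brass = L/(kA) = 0.0031/(115×13.3) = 2.027×10^-6 K/W
R_cellular glass = L/(kA) = 0.085/(0.051×13.3) = 0.1253 K/W
R_outer film = 1/(h_o·A) = 1/(5.44×13.3) = 0.01382 K/W
R_total = 0.1391 K/W
Q = ΔT / R_total = 157 / 0.1391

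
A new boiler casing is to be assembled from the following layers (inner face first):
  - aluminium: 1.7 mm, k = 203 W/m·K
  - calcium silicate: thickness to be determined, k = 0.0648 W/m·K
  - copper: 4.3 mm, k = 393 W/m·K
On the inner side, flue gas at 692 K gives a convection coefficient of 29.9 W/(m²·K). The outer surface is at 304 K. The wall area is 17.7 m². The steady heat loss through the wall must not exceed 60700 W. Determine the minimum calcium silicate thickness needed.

Using the resistance-network approach (series):
R_inner film = 1/(h_i·A) = 1/(29.9×17.7) = 0.00189 K/W
R_aluminium = L/(kA) = 0.0017/(203×17.7) = 4.731×10^-7 K/W
R_copper = L/(kA) = 0.0043/(393×17.7) = 6.182×10^-7 K/W
Sum of the known resistances R_other = 0.001891 K/W
Required total resistance R_tot = ΔT/Q_allow = 388/60700 = 0.006392 K/W
R_calcium silicate = R_tot − R_other = 0.004501 K/W
L = R·k·A = 0.004501×0.0648×17.7

L ≈ 5.16 mm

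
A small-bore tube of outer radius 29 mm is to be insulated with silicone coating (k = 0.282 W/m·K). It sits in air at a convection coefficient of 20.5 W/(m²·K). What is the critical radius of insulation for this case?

For a cylinder r_cr = k/h = 0.282/20.5
r_cr = 13.8 mm; since the bare radius (29 mm) is above r_cr, any added insulation will reduce heat loss.

r_cr ≈ 13.8 mm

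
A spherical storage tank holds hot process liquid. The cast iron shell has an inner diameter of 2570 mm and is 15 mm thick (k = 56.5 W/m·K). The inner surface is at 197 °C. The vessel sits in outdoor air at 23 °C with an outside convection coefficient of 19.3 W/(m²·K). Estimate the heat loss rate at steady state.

Each spherical layer contributes R = (1/r_i − 1/r_o)/(4πk):
R_cast iron shell = (1/1.285 − 1/1.3)/(4π×56.5) = 1.265×10^-5 K/W
R_outer film = 1/(h·4πr_o²) = 1/(19.3×4π×1.3²) = 0.00244 K/W
R_total = 0.002452 K/W
Q = ΔT/R_total = 174/0.002452

Q ≈ 71000 W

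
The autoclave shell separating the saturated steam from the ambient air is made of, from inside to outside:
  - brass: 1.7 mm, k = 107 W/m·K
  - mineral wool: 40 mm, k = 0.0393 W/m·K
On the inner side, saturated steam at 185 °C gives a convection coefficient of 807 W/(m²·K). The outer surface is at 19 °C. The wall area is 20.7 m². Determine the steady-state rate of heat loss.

Q ≈ 3370 W

Using the resistance-network approach (series):
R_inner film = 1/(h_i·A) = 1/(807×20.7) = 5.986×10^-5 K/W
R_brass = L/(kA) = 0.0017/(107×20.7) = 7.675×10^-7 K/W
R_mineral wool = L/(kA) = 0.04/(0.0393×20.7) = 0.04917 K/W
R_total = 0.04923 K/W
Q = ΔT / R_total = 166 / 0.04923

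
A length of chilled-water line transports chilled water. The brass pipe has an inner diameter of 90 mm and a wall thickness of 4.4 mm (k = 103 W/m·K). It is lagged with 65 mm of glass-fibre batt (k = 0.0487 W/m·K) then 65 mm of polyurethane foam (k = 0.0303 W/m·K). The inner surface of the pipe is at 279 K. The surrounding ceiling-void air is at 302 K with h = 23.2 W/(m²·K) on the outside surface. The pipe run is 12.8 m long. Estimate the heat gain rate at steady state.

Per-layer cylindrical resistances, series-summed:
R_brass pipe wall = ln(49.4/45)/(2π×103×12.8) = 1.126×10^-5 K/W
R_glass-fibre batt = ln(114.4/49.4)/(2π×0.0487×12.8) = 0.2144 K/W
R_polyurethane foam = ln(179.4/114.4)/(2π×0.0303×12.8) = 0.1846 K/W
R_outer film = 1/(h_o·2πr_oL) = 1/(23.2×2π×0.1794×12.8) = 0.002987 K/W
R_total = 0.402 K/W
Q = ΔT/R_total = 23/0.402

Q ≈ 57.2 W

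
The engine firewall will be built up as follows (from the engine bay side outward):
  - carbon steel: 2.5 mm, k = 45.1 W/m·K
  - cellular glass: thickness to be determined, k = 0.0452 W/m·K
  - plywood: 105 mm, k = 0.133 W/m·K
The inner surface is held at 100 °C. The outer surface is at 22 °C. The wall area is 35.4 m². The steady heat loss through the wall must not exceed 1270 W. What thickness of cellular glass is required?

L ≈ 62.6 mm

Thermal resistances in series:
R_carbon steel = L/(kA) = 0.0025/(45.1×35.4) = 1.566×10^-6 K/W
R_plywood = L/(kA) = 0.105/(0.133×35.4) = 0.0223 K/W
Sum of the known resistances R_other = 0.0223 K/W
Required total resistance R_tot = ΔT/Q_allow = 78/1270 = 0.06142 K/W
R_cellular glass = R_tot − R_other = 0.03911 K/W
L = R·k·A = 0.03911×0.0452×35.4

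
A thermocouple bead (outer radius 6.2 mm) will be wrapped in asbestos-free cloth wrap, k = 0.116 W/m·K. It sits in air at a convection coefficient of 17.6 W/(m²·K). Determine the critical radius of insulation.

For a sphere r_cr = 2k/h = 2×0.116/17.6
r_cr = 13.2 mm; since the bare radius (6.2 mm) is below r_cr, adding a thin layer of insulation will *increase* heat loss.

r_cr ≈ 13.2 mm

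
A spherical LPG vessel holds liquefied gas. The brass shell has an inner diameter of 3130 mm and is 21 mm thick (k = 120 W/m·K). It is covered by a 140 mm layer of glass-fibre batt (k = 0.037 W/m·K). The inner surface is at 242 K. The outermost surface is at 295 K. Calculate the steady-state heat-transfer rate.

Q ≈ 482 W

For a spherical shell R = (1/r₁ − 1/r₂)/(4πk); film R = 1/(h·4πr²). In series:
R_brass shell = (1/1.565 − 1/1.586)/(4π×120) = 5.611×10^-6 K/W
R_glass-fibre batt = (1/1.586 − 1/1.726)/(4π×0.037) = 0.11 K/W
R_total = 0.11 K/W
Q = ΔT/R_total = 53/0.11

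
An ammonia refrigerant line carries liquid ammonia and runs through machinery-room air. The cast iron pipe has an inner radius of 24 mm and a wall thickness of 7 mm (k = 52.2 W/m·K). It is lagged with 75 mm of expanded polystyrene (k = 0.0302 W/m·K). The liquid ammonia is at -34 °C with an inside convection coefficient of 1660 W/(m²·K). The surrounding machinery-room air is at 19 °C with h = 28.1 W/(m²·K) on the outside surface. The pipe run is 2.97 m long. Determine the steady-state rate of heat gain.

Q ≈ 24.1 W

Cylindrical conduction, so R = ln(r₂/r₁)/(2πkL) per layer, in series:
R_inner film = 1/(h_i·2πr₁L) = 1/(1660×2π×0.024×2.97) = 0.001345 K/W
R_cast iron pipe wall = ln(31/24)/(2π×52.2×2.97) = 2.627×10^-4 K/W
R_expanded polystyrene = ln(106/31)/(2π×0.0302×2.97) = 2.182 K/W
R_outer film = 1/(h_o·2πr_oL) = 1/(28.1×2π×0.106×2.97) = 0.01799 K/W
R_total = 2.201 K/W
Q = ΔT/R_total = 53/2.201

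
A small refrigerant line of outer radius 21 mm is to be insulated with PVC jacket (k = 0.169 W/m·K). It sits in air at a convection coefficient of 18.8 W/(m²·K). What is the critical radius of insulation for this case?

r_cr ≈ 8.99 mm

For a cylinder r_cr = k/h = 0.169/18.8
r_cr = 8.99 mm; since the bare radius (21 mm) is above r_cr, any added insulation will reduce heat loss.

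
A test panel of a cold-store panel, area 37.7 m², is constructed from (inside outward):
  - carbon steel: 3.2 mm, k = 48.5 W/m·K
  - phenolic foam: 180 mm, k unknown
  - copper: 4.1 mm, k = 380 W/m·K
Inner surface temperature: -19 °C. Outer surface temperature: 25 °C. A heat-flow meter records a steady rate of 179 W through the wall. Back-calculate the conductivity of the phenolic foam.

Series thermal resistances:
R_carbon steel = L/(kA) = 0.0032/(48.5×37.7) = 1.75×10^-6 K/W
R_copper = L/(kA) = 0.0041/(380×37.7) = 2.862×10^-7 K/W
Sum of known resistances R_other = 2.036×10^-6 K/W
Total R = ΔT/Q = 44/179 = 0.2458 K/W
R_phenolic foam = R_total − R_other = 0.2458 K/W
k = L/(R·A) = 0.18/(0.2458×37.7)

k ≈ 0.0194 W/(m·K)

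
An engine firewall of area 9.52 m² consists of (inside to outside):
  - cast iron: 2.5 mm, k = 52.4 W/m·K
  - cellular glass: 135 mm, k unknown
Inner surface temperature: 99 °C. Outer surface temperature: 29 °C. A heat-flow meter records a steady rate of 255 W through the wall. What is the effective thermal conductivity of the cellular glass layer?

Using the resistance-network approach (series):
R_cast iron = L/(kA) = 0.0025/(52.4×9.52) = 5.012×10^-6 K/W
Sum of known resistances R_other = 5.012×10^-6 K/W
Total R = ΔT/Q = 70/255 = 0.2745 K/W
R_cellular glass = R_total − R_other = 0.2745 K/W
k = L/(R·A) = 0.135/(0.2745×9.52)

k ≈ 0.0517 W/(m·K)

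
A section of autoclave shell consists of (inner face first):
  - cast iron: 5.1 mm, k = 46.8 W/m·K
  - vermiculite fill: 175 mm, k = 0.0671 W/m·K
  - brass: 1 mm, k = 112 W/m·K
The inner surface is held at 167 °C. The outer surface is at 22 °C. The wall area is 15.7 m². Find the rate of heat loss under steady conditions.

Series thermal resistances:
R_cast iron = L/(kA) = 0.0051/(46.8×15.7) = 6.941×10^-6 K/W
R_vermiculite fill = L/(kA) = 0.175/(0.0671×15.7) = 0.1661 K/W
R_brass = L/(kA) = 0.001/(112×15.7) = 5.687×10^-7 K/W
R_total = 0.1661 K/W
Q = ΔT / R_total = 145 / 0.1661

Q ≈ 873 W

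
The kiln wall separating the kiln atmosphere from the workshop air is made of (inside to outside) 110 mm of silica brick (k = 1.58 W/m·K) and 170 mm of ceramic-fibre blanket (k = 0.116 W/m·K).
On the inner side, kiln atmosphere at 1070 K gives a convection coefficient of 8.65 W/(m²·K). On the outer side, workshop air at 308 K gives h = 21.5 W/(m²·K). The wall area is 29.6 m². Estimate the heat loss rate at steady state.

Series thermal resistances:
R_inner film = 1/(h_i·A) = 1/(8.65×29.6) = 0.003906 K/W
R_silica brick = L/(kA) = 0.11/(1.58×29.6) = 0.002352 K/W
R_ceramic-fibre blanket = L/(kA) = 0.17/(0.116×29.6) = 0.04951 K/W
R_outer film = 1/(h_o·A) = 1/(21.5×29.6) = 0.001571 K/W
R_total = 0.05734 K/W
Q = ΔT / R_total = 762 / 0.05734

Q ≈ 13300 W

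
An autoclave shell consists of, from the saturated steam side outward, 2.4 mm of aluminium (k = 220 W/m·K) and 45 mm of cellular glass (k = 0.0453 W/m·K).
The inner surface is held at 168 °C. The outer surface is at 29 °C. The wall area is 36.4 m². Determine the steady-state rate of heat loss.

Q ≈ 5090 W

Thermal resistances in series:
R_aluminium = L/(kA) = 0.0024/(220×36.4) = 2.997×10^-7 K/W
R_cellular glass = L/(kA) = 0.045/(0.0453×36.4) = 0.02729 K/W
R_total = 0.02729 K/W
Q = ΔT / R_total = 139 / 0.02729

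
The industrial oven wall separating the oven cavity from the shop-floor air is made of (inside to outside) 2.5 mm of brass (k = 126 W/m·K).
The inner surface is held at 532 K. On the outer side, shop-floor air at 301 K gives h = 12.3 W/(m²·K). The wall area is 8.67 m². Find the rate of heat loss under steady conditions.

Q ≈ 24600 W

Series thermal resistances:
R_brass = L/(kA) = 0.0025/(126×8.67) = 2.288×10^-6 K/W
R_outer film = 1/(h_o·A) = 1/(12.3×8.67) = 0.009377 K/W
R_total = 0.00938 K/W
Q = ΔT / R_total = 231 / 0.00938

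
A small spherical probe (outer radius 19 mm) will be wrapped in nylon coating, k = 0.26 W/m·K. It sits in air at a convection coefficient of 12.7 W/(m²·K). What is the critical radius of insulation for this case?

r_cr ≈ 40.9 mm

For a sphere r_cr = 2k/h = 2×0.26/12.7
r_cr = 40.9 mm; since the bare radius (19 mm) is below r_cr, adding a thin layer of insulation will *increase* heat loss.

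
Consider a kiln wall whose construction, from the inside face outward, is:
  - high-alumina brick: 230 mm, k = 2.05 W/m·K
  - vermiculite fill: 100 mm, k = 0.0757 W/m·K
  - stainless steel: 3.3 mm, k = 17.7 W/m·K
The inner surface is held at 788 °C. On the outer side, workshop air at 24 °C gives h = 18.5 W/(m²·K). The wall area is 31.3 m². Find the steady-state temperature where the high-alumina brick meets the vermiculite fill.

Thermal resistances in series:
R_high-alumina brick = L/(kA) = 0.23/(2.05×31.3) = 0.003585 K/W
R_vermiculite fill = L/(kA) = 0.1/(0.0757×31.3) = 0.0422 K/W
R_stainless steel = L/(kA) = 0.0033/(17.7×31.3) = 5.957×10^-6 K/W
R_outer film = 1/(h_o·A) = 1/(18.5×31.3) = 0.001727 K/W
R_total = 0.04752 K/W;  Q = ΔT/R_total = 764/0.04752 = 16080 W
T_interface = T_inner − Q·ΣR(inner→interface) = 788 − 16100×0.003585

T ≈ 730 °C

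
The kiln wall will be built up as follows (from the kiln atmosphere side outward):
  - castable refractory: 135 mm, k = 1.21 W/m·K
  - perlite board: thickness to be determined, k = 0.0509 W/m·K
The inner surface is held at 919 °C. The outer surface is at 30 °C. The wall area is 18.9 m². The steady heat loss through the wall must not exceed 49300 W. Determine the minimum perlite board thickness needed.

Using the resistance-network approach (series):
R_castable refractory = L/(kA) = 0.135/(1.21×18.9) = 0.005903 K/W
Sum of the known resistances R_other = 0.005903 K/W
Required total resistance R_tot = ΔT/Q_allow = 889/49300 = 0.01803 K/W
R_perlite board = R_tot − R_other = 0.01213 K/W
L = R·k·A = 0.01213×0.0509×18.9

L ≈ 11.7 mm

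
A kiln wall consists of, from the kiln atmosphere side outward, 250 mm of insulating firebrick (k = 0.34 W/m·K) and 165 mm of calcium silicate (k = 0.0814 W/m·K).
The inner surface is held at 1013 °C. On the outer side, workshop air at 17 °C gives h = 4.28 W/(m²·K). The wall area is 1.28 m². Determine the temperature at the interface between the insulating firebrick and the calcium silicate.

T ≈ 769 °C

Using the resistance-network approach (series):
R_insulating firebrick = L/(kA) = 0.25/(0.34×1.28) = 0.5744 K/W
R_calcium silicate = L/(kA) = 0.165/(0.0814×1.28) = 1.584 K/W
R_outer film = 1/(h_o·A) = 1/(4.28×1.28) = 0.1825 K/W
R_total = 2.341 K/W;  Q = ΔT/R_total = 996/2.341 = 425.5 W
T_interface = T_inner − Q·ΣR(inner→interface) = 1013 − 426×0.5744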